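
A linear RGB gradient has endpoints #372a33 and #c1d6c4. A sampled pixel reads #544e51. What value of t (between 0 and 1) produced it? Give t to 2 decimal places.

0.21

Invert the lerp on the G channel (largest span, 172): t = (78 − 42) / (214 − 42) = 36/172 = 0.2093.
Check on R: (84 − 55)/(193 − 55) = 0.2101 ✓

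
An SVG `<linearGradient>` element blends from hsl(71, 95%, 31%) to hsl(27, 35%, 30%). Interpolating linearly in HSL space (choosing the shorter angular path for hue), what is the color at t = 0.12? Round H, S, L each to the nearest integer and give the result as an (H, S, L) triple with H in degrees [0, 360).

(66, 88, 31)

Hue arc: Δh = 27 − 71 = -44° (|Δh| ≤ 180, already the shorter path).
H = 71 + 0.12 × (-44) = 65.72 → 66°
S = 95 + 0.12 × (35 − 95) = 87.8 → 88%
L = 31 + 0.12 × (30 − 31) = 30.88 → 31%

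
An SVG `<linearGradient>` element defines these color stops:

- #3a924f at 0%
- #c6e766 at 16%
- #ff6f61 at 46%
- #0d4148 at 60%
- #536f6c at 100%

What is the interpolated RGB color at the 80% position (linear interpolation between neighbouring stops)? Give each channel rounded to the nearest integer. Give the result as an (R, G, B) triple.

(48, 88, 90)

80% lies between the 60% and 100% stops, so the local fraction is t = (80 − 60)/(100 − 60) = 20/40 ≈ 0.5.
#0d4148 → (13, 65, 72); #536f6c → (83, 111, 108).
R = 13 + 0.5 × (83 − 13) = 48 → 48
G = 65 + 0.5 × (111 − 65) = 88 → 88
B = 72 + 0.5 × (108 − 72) = 90 → 90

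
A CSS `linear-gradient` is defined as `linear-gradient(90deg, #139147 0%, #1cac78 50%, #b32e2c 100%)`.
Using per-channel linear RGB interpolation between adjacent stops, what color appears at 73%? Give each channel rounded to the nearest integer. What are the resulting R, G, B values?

73% lies between the 50% and 100% stops, so the local fraction is t = (73 − 50)/(100 − 50) = 23/50 ≈ 0.46.
#1cac78 → (28, 172, 120); #b32e2c → (179, 46, 44).
R = 28 + 0.46 × (179 − 28) = 97.46 → 97
G = 172 + 0.46 × (46 − 172) = 114.04 → 114
B = 120 + 0.46 × (44 − 120) = 85.04 → 85

(97, 114, 85)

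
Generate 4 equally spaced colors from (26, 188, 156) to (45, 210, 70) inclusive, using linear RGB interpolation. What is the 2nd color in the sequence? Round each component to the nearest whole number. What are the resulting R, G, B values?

With 4 swatches and endpoints inclusive, swatch 2 sits at t = (2 − 1)/(4 − 1) = 1/3 ≈ 0.3333.
R = 26 + 0.3333 × (45 − 26) = 32.333 → 32
G = 188 + 0.3333 × (210 − 188) = 195.333 → 195
B = 156 + 0.3333 × (70 − 156) = 127.336 → 127

(32, 195, 127)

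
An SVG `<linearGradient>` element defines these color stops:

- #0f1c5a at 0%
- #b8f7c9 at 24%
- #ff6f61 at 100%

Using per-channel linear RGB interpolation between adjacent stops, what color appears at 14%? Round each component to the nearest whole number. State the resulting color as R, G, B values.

(114, 156, 155)

14% lies between the 0% and 24% stops, so the local fraction is t = (14 − 0)/(24 − 0) = 14/24 ≈ 0.5833.
#0f1c5a → (15, 28, 90); #b8f7c9 → (184, 247, 201).
R = 15 + 0.5833 × (184 − 15) = 113.578 → 114
G = 28 + 0.5833 × (247 − 28) = 155.743 → 156
B = 90 + 0.5833 × (201 − 90) = 154.746 → 155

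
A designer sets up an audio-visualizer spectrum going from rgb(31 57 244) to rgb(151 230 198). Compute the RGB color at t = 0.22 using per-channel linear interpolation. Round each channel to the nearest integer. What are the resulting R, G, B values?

(57, 95, 234)

R = 31 + 0.22 × (151 − 31) = 31 + 0.22 × 120 = 57.4 → 57
G = 57 + 0.22 × (230 − 57) = 57 + 0.22 × 173 = 95.06 → 95
B = 244 + 0.22 × (198 − 244) = 244 + 0.22 × -46 = 233.88 → 234
So the blended color is (57, 95, 234), about #395fea.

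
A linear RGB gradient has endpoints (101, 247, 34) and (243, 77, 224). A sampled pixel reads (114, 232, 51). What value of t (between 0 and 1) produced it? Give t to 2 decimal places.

0.09

Invert the lerp on the B channel (largest span, 190): t = (51 − 34) / (224 − 34) = 17/190 = 0.089474.
Check on R: (114 − 101)/(243 − 101) = 0.09155 ✓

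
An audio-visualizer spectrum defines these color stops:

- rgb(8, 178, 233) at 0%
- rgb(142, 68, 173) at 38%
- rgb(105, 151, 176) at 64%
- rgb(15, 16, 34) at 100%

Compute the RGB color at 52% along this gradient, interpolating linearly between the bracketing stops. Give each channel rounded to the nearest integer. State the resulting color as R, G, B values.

(122, 113, 175)

52% lies between the 38% and 64% stops, so the local fraction is t = (52 − 38)/(64 − 38) = 14/26 ≈ 0.5385.
R = 142 + 0.5385 × (105 − 142) = 122.076 → 122
G = 68 + 0.5385 × (151 − 68) = 112.695 → 113
B = 173 + 0.5385 × (176 − 173) = 174.615 → 175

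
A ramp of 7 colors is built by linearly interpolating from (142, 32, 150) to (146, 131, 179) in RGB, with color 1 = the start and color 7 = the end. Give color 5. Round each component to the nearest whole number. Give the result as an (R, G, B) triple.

With 7 swatches and endpoints inclusive, swatch 5 sits at t = (5 − 1)/(7 − 1) = 4/6 ≈ 0.6667.
R = 142 + 0.6667 × (146 − 142) = 144.667 → 145
G = 32 + 0.6667 × (131 − 32) = 98.003 → 98
B = 150 + 0.6667 × (179 − 150) = 169.334 → 169

(145, 98, 169)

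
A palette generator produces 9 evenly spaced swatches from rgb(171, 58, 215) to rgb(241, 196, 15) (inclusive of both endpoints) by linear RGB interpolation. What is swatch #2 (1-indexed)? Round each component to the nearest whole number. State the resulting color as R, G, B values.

With 9 swatches and endpoints inclusive, swatch 2 sits at t = (2 − 1)/(9 − 1) = 1/8 ≈ 0.125.
R = 171 + 0.125 × (241 − 171) = 179.75 → 180
G = 58 + 0.125 × (196 − 58) = 75.25 → 75
B = 215 + 0.125 × (15 − 215) = 190 → 190

(180, 75, 190)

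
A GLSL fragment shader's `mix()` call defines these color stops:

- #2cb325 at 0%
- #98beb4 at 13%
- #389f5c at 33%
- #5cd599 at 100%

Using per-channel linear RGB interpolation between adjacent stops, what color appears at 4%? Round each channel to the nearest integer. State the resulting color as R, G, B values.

(77, 182, 81)

4% lies between the 0% and 13% stops, so the local fraction is t = (4 − 0)/(13 − 0) = 4/13 ≈ 0.3077.
#2cb325 → (44, 179, 37); #98beb4 → (152, 190, 180).
R = 44 + 0.3077 × (152 − 44) = 77.232 → 77
G = 179 + 0.3077 × (190 − 179) = 182.385 → 182
B = 37 + 0.3077 × (180 − 37) = 81.001 → 81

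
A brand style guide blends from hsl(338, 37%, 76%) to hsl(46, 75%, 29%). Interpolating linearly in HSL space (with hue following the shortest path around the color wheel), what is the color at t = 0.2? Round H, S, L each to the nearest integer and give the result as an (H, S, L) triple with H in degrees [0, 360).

(352, 45, 67)

Hue: 46 − 338 = -292°, but |-292| > 180 so the shorter arc goes the other way: Δh = -292 + 360 = 68°.
H = 338 + 0.2 × (68) = 351.6 → 352°
S = 37 + 0.2 × (75 − 37) = 44.6 → 45%
L = 76 + 0.2 × (29 − 76) = 66.6 → 67%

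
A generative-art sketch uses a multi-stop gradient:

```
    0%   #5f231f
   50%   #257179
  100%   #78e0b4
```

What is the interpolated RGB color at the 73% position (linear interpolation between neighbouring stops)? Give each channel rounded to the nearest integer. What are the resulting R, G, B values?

(75, 164, 148)

73% lies between the 50% and 100% stops, so the local fraction is t = (73 − 50)/(100 − 50) = 23/50 ≈ 0.46.
#257179 → (37, 113, 121); #78e0b4 → (120, 224, 180).
R = 37 + 0.46 × (120 − 37) = 75.18 → 75
G = 113 + 0.46 × (224 − 113) = 164.06 → 164
B = 121 + 0.46 × (180 − 121) = 148.14 → 148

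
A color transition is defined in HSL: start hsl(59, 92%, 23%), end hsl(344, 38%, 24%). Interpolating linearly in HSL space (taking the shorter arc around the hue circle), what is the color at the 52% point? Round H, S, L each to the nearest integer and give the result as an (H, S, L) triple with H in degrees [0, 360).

Hue: 344 − 59 = 285°, but |285| > 180 so the shorter arc goes the other way: Δh = 285 − 360 = -75°.
H = 59 + 0.52 × (-75) = 20 → 20°
S = 92 + 0.52 × (38 − 92) = 63.92 → 64%
L = 23 + 0.52 × (24 − 23) = 23.52 → 24%

(20, 64, 24)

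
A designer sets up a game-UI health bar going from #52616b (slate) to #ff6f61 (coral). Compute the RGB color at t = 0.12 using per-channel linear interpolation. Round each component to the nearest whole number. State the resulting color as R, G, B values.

(103, 99, 106)

#52616b → (82, 97, 107); #ff6f61 → (255, 111, 97).
R = 82 + 0.12 × (255 − 82) = 82 + 0.12 × 173 = 102.76 → 103
G = 97 + 0.12 × (111 − 97) = 97 + 0.12 × 14 = 98.68 → 99
B = 107 + 0.12 × (97 − 107) = 107 + 0.12 × -10 = 105.8 → 106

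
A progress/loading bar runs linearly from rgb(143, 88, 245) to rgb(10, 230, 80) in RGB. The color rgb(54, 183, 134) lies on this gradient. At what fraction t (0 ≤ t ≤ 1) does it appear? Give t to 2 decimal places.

0.67

Invert the lerp on the B channel (largest span, 165): t = (134 − 245) / (80 − 245) = -111/-165 = 0.67273.
Check on R: (54 − 143)/(10 − 143) = 0.6692 ✓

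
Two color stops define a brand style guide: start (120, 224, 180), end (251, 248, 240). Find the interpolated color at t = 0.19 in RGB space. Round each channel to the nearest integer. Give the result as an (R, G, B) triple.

(145, 229, 191)

R = 120 + 0.19 × (251 − 120) = 120 + 0.19 × 131 = 144.89 → 145
G = 224 + 0.19 × (248 − 224) = 224 + 0.19 × 24 = 228.56 → 229
B = 180 + 0.19 × (240 − 180) = 180 + 0.19 × 60 = 191.4 → 191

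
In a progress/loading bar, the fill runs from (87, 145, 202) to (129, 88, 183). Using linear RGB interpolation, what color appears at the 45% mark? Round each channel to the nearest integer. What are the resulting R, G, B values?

45% corresponds to t = 0.45.
R = 87 + 0.45 × (129 − 87) = 87 + 0.45 × 42 = 105.9 → 106
G = 145 + 0.45 × (88 − 145) = 145 + 0.45 × -57 = 119.35 → 119
B = 202 + 0.45 × (183 − 202) = 202 + 0.45 × -19 = 193.45 → 193
So the blended color is (106, 119, 193), about #6a77c1.

(106, 119, 193)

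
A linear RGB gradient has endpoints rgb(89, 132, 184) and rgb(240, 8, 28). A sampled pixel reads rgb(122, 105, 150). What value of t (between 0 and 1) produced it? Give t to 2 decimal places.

Invert the lerp on the B channel (largest span, 156): t = (150 − 184) / (28 − 184) = -34/-156 = 0.21795.
Check on R: (122 − 89)/(240 − 89) = 0.2185 ✓

0.22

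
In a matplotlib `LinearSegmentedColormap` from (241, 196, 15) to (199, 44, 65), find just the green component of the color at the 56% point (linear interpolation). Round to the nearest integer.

G = 196 + 0.56 × (44 − 196) = 110.88 → 111

111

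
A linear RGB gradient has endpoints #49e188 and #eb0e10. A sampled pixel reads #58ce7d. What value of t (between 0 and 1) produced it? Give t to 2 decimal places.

0.09

Invert the lerp on the G channel (largest span, 211): t = (206 − 225) / (14 − 225) = -19/-211 = 0.090047.
Check on R: (88 − 73)/(235 − 73) = 0.09259 ✓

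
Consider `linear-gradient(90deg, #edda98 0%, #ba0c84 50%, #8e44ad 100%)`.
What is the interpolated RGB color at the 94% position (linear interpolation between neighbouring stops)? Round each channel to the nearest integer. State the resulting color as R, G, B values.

(147, 61, 168)

94% lies between the 50% and 100% stops, so the local fraction is t = (94 − 50)/(100 − 50) = 44/50 ≈ 0.88.
#ba0c84 → (186, 12, 132); #8e44ad → (142, 68, 173).
R = 186 + 0.88 × (142 − 186) = 147.28 → 147
G = 12 + 0.88 × (68 − 12) = 61.28 → 61
B = 132 + 0.88 × (173 − 132) = 168.08 → 168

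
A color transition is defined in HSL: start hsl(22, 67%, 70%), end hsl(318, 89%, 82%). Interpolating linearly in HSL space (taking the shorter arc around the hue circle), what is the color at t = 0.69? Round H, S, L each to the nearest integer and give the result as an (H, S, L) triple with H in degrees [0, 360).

(338, 82, 78)

Hue: 318 − 22 = 296°, but |296| > 180 so the shorter arc goes the other way: Δh = 296 − 360 = -64°.
H = 22 + 0.69 × (-64) = -22.16 → -22 → -22 mod 360 = 338°
S = 67 + 0.69 × (89 − 67) = 82.18 → 82%
L = 70 + 0.69 × (82 − 70) = 78.28 → 78%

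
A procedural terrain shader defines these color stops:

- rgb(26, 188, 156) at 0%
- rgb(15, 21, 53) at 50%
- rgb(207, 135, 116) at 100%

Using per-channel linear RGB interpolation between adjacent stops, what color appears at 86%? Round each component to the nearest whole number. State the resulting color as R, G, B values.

(153, 103, 98)

86% lies between the 50% and 100% stops, so the local fraction is t = (86 − 50)/(100 − 50) = 36/50 ≈ 0.72.
R = 15 + 0.72 × (207 − 15) = 153.24 → 153
G = 21 + 0.72 × (135 − 21) = 103.08 → 103
B = 53 + 0.72 × (116 − 53) = 98.36 → 98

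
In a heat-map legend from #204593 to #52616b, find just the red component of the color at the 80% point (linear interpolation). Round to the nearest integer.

R₁ = 32 (from #204593), R₂ = 82 (from #52616b).
R = 32 + 0.8 × (82 − 32) = 72 → 72

72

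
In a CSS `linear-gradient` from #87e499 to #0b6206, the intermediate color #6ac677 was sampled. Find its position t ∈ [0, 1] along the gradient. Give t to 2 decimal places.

0.23

Invert the lerp on the B channel (largest span, 147): t = (119 − 153) / (6 − 153) = -34/-147 = 0.23129.
Check on R: (106 − 135)/(11 − 135) = 0.2339 ✓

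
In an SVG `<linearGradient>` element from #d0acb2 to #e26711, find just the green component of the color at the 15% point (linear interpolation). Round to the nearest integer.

G₁ = 172 (from #d0acb2), G₂ = 103 (from #e26711).
G = 172 + 0.15 × (103 − 172) = 161.65 → 162

162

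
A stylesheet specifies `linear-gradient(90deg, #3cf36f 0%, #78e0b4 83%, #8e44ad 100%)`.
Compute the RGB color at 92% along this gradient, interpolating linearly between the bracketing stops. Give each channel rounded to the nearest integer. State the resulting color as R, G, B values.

(132, 141, 176)

92% lies between the 83% and 100% stops, so the local fraction is t = (92 − 83)/(100 − 83) = 9/17 ≈ 0.5294.
#78e0b4 → (120, 224, 180); #8e44ad → (142, 68, 173).
R = 120 + 0.5294 × (142 − 120) = 131.647 → 132
G = 224 + 0.5294 × (68 − 224) = 141.414 → 141
B = 180 + 0.5294 × (173 − 180) = 176.294 → 176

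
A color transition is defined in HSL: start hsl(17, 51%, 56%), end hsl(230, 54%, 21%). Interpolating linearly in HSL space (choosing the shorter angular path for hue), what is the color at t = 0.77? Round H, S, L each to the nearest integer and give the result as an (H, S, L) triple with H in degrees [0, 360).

(264, 53, 29)

Hue: 230 − 17 = 213°, but |213| > 180 so the shorter arc goes the other way: Δh = 213 − 360 = -147°.
H = 17 + 0.77 × (-147) = -96.19 → -96 → -96 mod 360 = 264°
S = 51 + 0.77 × (54 − 51) = 53.31 → 53%
L = 56 + 0.77 × (21 − 56) = 29.05 → 29%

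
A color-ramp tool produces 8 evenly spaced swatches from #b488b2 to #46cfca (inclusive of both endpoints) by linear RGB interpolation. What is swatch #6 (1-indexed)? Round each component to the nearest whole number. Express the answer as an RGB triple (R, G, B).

(101, 187, 195)

With 8 swatches and endpoints inclusive, swatch 6 sits at t = (6 − 1)/(8 − 1) = 5/7 ≈ 0.7143.
#b488b2 → (180, 136, 178); #46cfca → (70, 207, 202).
R = 180 + 0.7143 × (70 − 180) = 101.427 → 101
G = 136 + 0.7143 × (207 − 136) = 186.715 → 187
B = 178 + 0.7143 × (202 − 178) = 195.143 → 195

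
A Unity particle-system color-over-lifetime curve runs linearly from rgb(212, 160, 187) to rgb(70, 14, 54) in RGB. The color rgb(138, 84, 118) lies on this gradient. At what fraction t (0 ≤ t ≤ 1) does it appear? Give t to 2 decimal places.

0.52

Invert the lerp on the G channel (largest span, 146): t = (84 − 160) / (14 − 160) = -76/-146 = 0.52055.
Check on R: (138 − 212)/(70 − 212) = 0.5211 ✓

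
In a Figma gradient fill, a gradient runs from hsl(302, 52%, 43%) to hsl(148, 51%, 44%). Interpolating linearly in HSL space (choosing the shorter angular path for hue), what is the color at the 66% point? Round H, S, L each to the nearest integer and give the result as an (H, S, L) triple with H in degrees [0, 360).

(200, 51, 44)

Hue arc: Δh = 148 − 302 = -154° (|Δh| ≤ 180, already the shorter path).
H = 302 + 0.66 × (-154) = 200.36 → 200°
S = 52 + 0.66 × (51 − 52) = 51.34 → 51%
L = 43 + 0.66 × (44 − 43) = 43.66 → 44%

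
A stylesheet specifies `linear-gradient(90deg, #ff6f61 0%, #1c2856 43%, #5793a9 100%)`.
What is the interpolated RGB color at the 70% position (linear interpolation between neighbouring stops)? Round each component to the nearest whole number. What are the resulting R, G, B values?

(56, 91, 125)

70% lies between the 43% and 100% stops, so the local fraction is t = (70 − 43)/(100 − 43) = 27/57 ≈ 0.4737.
#1c2856 → (28, 40, 86); #5793a9 → (87, 147, 169).
R = 28 + 0.4737 × (87 − 28) = 55.948 → 56
G = 40 + 0.4737 × (147 − 40) = 90.686 → 91
B = 86 + 0.4737 × (169 − 86) = 125.317 → 125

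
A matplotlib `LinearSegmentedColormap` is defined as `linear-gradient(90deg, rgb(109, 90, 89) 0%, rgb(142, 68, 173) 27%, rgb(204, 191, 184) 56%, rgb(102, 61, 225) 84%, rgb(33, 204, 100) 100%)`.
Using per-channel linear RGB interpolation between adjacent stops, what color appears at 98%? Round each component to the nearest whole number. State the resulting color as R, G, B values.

98% lies between the 84% and 100% stops, so the local fraction is t = (98 − 84)/(100 − 84) = 14/16 ≈ 0.875.
R = 102 + 0.875 × (33 − 102) = 41.625 → 42
G = 61 + 0.875 × (204 − 61) = 186.125 → 186
B = 225 + 0.875 × (100 − 225) = 115.625 → 116

(42, 186, 116)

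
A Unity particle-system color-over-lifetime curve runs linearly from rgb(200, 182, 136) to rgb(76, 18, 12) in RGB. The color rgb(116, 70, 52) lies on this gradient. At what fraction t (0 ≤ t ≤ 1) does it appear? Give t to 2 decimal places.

0.68

Invert the lerp on the G channel (largest span, 164): t = (70 − 182) / (18 − 182) = -112/-164 = 0.68293.
Check on R: (116 − 200)/(76 − 200) = 0.6774 ✓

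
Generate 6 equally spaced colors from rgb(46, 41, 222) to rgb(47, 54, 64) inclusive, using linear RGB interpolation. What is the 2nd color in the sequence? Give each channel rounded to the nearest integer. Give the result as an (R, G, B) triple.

With 6 swatches and endpoints inclusive, swatch 2 sits at t = (2 − 1)/(6 − 1) = 1/5 ≈ 0.2.
R = 46 + 0.2 × (47 − 46) = 46.2 → 46
G = 41 + 0.2 × (54 − 41) = 43.6 → 44
B = 222 + 0.2 × (64 − 222) = 190.4 → 190

(46, 44, 190)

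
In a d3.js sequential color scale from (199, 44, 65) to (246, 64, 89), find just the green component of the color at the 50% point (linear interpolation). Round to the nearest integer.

G = 44 + 0.5 × (64 − 44) = 54 → 54

54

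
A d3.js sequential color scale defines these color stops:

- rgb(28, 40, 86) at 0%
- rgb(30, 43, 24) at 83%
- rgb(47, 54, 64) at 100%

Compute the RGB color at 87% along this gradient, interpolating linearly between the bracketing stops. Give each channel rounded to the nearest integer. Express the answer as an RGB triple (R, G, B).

87% lies between the 83% and 100% stops, so the local fraction is t = (87 − 83)/(100 − 83) = 4/17 ≈ 0.2353.
R = 30 + 0.2353 × (47 − 30) = 34 → 34
G = 43 + 0.2353 × (54 − 43) = 45.588 → 46
B = 24 + 0.2353 × (64 − 24) = 33.412 → 33

(34, 46, 33)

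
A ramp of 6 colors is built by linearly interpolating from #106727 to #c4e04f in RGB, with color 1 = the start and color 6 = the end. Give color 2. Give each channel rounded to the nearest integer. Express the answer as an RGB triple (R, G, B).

(52, 127, 47)

With 6 swatches and endpoints inclusive, swatch 2 sits at t = (2 − 1)/(6 − 1) = 1/5 ≈ 0.2.
#106727 → (16, 103, 39); #c4e04f → (196, 224, 79).
R = 16 + 0.2 × (196 − 16) = 52 → 52
G = 103 + 0.2 × (224 − 103) = 127.2 → 127
B = 39 + 0.2 × (79 − 39) = 47 → 47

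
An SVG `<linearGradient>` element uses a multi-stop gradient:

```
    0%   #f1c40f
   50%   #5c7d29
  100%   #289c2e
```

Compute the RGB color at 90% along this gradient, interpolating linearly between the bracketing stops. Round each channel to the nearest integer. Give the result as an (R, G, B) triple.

90% lies between the 50% and 100% stops, so the local fraction is t = (90 − 50)/(100 − 50) = 40/50 ≈ 0.8.
#5c7d29 → (92, 125, 41); #289c2e → (40, 156, 46).
R = 92 + 0.8 × (40 − 92) = 50.4 → 50
G = 125 + 0.8 × (156 − 125) = 149.8 → 150
B = 41 + 0.8 × (46 − 41) = 45 → 45

(50, 150, 45)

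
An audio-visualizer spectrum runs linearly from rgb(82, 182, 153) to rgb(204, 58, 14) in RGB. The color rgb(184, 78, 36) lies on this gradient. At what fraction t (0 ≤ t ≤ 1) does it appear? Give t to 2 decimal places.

0.84

Invert the lerp on the B channel (largest span, 139): t = (36 − 153) / (14 − 153) = -117/-139 = 0.84173.
Check on R: (184 − 82)/(204 − 82) = 0.8361 ✓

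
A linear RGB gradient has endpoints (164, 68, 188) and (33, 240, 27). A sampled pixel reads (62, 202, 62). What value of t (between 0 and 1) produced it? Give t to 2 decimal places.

0.78

Invert the lerp on the G channel (largest span, 172): t = (202 − 68) / (240 − 68) = 134/172 = 0.77907.
Check on R: (62 − 164)/(33 − 164) = 0.7786 ✓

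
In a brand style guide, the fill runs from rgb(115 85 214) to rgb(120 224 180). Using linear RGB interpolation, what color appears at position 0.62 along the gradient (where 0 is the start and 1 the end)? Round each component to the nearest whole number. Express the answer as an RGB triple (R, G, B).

(118, 171, 193)

R = 115 + 0.62 × (120 − 115) = 115 + 0.62 × 5 = 118.1 → 118
G = 85 + 0.62 × (224 − 85) = 85 + 0.62 × 139 = 171.18 → 171
B = 214 + 0.62 × (180 − 214) = 214 + 0.62 × -34 = 192.92 → 193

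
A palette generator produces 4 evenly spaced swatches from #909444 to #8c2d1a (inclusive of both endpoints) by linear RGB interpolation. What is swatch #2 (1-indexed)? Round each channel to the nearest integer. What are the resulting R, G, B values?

With 4 swatches and endpoints inclusive, swatch 2 sits at t = (2 − 1)/(4 − 1) = 1/3 ≈ 0.3333.
#909444 → (144, 148, 68); #8c2d1a → (140, 45, 26).
R = 144 + 0.3333 × (140 − 144) = 142.667 → 143
G = 148 + 0.3333 × (45 − 148) = 113.67 → 114
B = 68 + 0.3333 × (26 − 68) = 54.001 → 54

(143, 114, 54)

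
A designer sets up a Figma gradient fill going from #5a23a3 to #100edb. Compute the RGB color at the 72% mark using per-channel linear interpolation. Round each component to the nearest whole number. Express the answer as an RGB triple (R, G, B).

#5a23a3 → (90, 35, 163); #100edb → (16, 14, 219).
72% corresponds to t = 0.72.
R = 90 + 0.72 × (16 − 90) = 90 + 0.72 × -74 = 36.72 → 37
G = 35 + 0.72 × (14 − 35) = 35 + 0.72 × -21 = 19.88 → 20
B = 163 + 0.72 × (219 − 163) = 163 + 0.72 × 56 = 203.32 → 203

(37, 20, 203)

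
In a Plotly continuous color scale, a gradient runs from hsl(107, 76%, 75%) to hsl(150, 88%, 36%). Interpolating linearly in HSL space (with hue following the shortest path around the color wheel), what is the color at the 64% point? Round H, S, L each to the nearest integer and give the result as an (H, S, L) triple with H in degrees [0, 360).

Hue arc: Δh = 150 − 107 = 43° (|Δh| ≤ 180, already the shorter path).
H = 107 + 0.64 × (43) = 134.52 → 135°
S = 76 + 0.64 × (88 − 76) = 83.68 → 84%
L = 75 + 0.64 × (36 − 75) = 50.04 → 50%

(135, 84, 50)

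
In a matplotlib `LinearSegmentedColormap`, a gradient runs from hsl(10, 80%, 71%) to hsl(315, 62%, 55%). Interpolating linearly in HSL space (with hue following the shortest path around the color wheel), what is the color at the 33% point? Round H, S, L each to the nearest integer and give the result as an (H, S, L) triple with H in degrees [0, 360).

Hue: 315 − 10 = 305°, but |305| > 180 so the shorter arc goes the other way: Δh = 305 − 360 = -55°.
H = 10 + 0.33 × (-55) = -8.15 → -8 → -8 mod 360 = 352°
S = 80 + 0.33 × (62 − 80) = 74.06 → 74%
L = 71 + 0.33 × (55 − 71) = 65.72 → 66%

(352, 74, 66)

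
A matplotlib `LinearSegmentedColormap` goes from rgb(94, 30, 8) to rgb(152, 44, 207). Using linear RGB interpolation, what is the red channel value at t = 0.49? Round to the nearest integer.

122

R = 94 + 0.49 × (152 − 94) = 122.42 → 122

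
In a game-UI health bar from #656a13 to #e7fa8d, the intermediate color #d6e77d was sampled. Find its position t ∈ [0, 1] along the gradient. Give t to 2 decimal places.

0.87

Invert the lerp on the G channel (largest span, 144): t = (231 − 106) / (250 − 106) = 125/144 = 0.86806.
Check on R: (214 − 101)/(231 − 101) = 0.8692 ✓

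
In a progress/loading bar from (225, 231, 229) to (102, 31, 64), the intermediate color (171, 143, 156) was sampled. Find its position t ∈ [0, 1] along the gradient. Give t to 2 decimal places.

Invert the lerp on the G channel (largest span, 200): t = (143 − 231) / (31 − 231) = -88/-200 = 0.44.
Check on R: (171 − 225)/(102 − 225) = 0.439 ✓

0.44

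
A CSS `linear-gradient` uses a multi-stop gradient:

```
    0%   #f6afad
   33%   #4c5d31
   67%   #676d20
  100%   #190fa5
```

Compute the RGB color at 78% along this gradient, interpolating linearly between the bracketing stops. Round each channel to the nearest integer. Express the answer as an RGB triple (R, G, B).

(77, 78, 76)

78% lies between the 67% and 100% stops, so the local fraction is t = (78 − 67)/(100 − 67) = 11/33 ≈ 0.3333.
#676d20 → (103, 109, 32); #190fa5 → (25, 15, 165).
R = 103 + 0.3333 × (25 − 103) = 77.003 → 77
G = 109 + 0.3333 × (15 − 109) = 77.67 → 78
B = 32 + 0.3333 × (165 − 32) = 76.329 → 76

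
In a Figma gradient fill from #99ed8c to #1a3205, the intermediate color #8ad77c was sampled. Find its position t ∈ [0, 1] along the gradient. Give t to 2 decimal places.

0.12

Invert the lerp on the G channel (largest span, 187): t = (215 − 237) / (50 − 237) = -22/-187 = 0.11765.
Check on R: (138 − 153)/(26 − 153) = 0.1181 ✓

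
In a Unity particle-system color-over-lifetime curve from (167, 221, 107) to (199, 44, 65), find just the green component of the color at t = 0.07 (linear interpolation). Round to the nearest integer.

G = 221 + 0.07 × (44 − 221) = 208.61 → 209

209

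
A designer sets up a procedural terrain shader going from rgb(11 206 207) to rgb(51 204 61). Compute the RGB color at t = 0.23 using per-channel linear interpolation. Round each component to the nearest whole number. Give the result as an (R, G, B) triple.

R = 11 + 0.23 × (51 − 11) = 11 + 0.23 × 40 = 20.2 → 20
G = 206 + 0.23 × (204 − 206) = 206 + 0.23 × -2 = 205.54 → 206
B = 207 + 0.23 × (61 − 207) = 207 + 0.23 × -146 = 173.42 → 173

(20, 206, 173)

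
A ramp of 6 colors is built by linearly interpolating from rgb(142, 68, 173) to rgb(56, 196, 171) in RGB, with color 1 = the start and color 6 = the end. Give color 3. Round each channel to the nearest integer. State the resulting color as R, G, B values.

(108, 119, 172)

With 6 swatches and endpoints inclusive, swatch 3 sits at t = (3 − 1)/(6 − 1) = 2/5 ≈ 0.4.
R = 142 + 0.4 × (56 − 142) = 107.6 → 108
G = 68 + 0.4 × (196 − 68) = 119.2 → 119
B = 173 + 0.4 × (171 − 173) = 172.2 → 172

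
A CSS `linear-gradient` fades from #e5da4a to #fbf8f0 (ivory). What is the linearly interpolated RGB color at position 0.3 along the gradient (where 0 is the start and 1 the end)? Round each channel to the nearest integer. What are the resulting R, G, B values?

(236, 227, 124)

#e5da4a → (229, 218, 74); #fbf8f0 → (251, 248, 240).
R = 229 + 0.3 × (251 − 229) = 229 + 0.3 × 22 = 235.6 → 236
G = 218 + 0.3 × (248 − 218) = 218 + 0.3 × 30 = 227 → 227
B = 74 + 0.3 × (240 − 74) = 74 + 0.3 × 166 = 123.8 → 124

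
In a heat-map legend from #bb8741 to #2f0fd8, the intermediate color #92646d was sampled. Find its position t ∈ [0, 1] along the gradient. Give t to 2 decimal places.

Invert the lerp on the B channel (largest span, 151): t = (109 − 65) / (216 − 65) = 44/151 = 0.29139.
Check on R: (146 − 187)/(47 − 187) = 0.2929 ✓

0.29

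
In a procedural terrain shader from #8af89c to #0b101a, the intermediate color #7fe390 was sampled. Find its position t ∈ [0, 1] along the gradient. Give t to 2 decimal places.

Invert the lerp on the G channel (largest span, 232): t = (227 − 248) / (16 − 248) = -21/-232 = 0.090517.
Check on R: (127 − 138)/(11 − 138) = 0.08661 ✓

0.09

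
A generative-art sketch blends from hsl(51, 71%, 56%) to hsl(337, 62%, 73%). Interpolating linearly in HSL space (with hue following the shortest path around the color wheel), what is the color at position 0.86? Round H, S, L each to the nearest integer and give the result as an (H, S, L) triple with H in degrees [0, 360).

Hue: 337 − 51 = 286°, but |286| > 180 so the shorter arc goes the other way: Δh = 286 − 360 = -74°.
H = 51 + 0.86 × (-74) = -12.64 → -13 → -13 mod 360 = 347°
S = 71 + 0.86 × (62 − 71) = 63.26 → 63%
L = 56 + 0.86 × (73 − 56) = 70.62 → 71%

(347, 63, 71)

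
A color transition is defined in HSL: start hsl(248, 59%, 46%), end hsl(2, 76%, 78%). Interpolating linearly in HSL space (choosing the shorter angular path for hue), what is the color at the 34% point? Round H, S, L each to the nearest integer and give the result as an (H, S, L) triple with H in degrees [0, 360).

(287, 65, 57)

Hue: 2 − 248 = -246°, but |-246| > 180 so the shorter arc goes the other way: Δh = -246 + 360 = 114°.
H = 248 + 0.34 × (114) = 286.76 → 287°
S = 59 + 0.34 × (76 − 59) = 64.78 → 65%
L = 46 + 0.34 × (78 − 46) = 56.88 → 57%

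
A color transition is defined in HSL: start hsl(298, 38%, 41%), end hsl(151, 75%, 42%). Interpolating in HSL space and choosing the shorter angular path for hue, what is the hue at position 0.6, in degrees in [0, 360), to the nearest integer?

Hue arc: Δh = 151 − 298 = -147° (|Δh| ≤ 180, already the shorter path).
H = 298 + 0.6 × (-147) = 209.8 → 210°

210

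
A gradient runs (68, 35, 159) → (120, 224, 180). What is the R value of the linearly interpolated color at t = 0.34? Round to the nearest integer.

R = 68 + 0.34 × (120 − 68) = 85.68 → 86

86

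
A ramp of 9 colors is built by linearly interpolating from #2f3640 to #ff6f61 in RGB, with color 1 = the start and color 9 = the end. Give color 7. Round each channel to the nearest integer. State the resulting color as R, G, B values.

With 9 swatches and endpoints inclusive, swatch 7 sits at t = (7 − 1)/(9 − 1) = 6/8 ≈ 0.75.
#2f3640 → (47, 54, 64); #ff6f61 → (255, 111, 97).
R = 47 + 0.75 × (255 − 47) = 203 → 203
G = 54 + 0.75 × (111 − 54) = 96.75 → 97
B = 64 + 0.75 × (97 − 64) = 88.75 → 89

(203, 97, 89)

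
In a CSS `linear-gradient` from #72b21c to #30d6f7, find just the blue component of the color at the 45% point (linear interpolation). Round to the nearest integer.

B₁ = 28 (from #72b21c), B₂ = 247 (from #30d6f7).
B = 28 + 0.45 × (247 − 28) = 126.55 → 127

127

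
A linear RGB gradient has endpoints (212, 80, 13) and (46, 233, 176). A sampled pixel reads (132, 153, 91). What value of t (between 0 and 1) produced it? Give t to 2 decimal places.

Invert the lerp on the R channel (largest span, 166): t = (132 − 212) / (46 − 212) = -80/-166 = 0.48193.
Check on G: (153 − 80)/(233 − 80) = 0.4771 ✓

0.48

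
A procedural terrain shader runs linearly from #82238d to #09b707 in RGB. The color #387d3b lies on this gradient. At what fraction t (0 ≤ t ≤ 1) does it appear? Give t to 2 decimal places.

Invert the lerp on the G channel (largest span, 148): t = (125 − 35) / (183 − 35) = 90/148 = 0.60811.
Check on R: (56 − 130)/(9 − 130) = 0.6116 ✓

0.61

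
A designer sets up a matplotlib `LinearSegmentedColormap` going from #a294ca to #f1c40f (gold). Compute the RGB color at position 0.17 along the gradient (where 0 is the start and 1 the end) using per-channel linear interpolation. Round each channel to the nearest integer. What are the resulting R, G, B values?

#a294ca → (162, 148, 202); #f1c40f → (241, 196, 15).
R = 162 + 0.17 × (241 − 162) = 162 + 0.17 × 79 = 175.43 → 175
G = 148 + 0.17 × (196 − 148) = 148 + 0.17 × 48 = 156.16 → 156
B = 202 + 0.17 × (15 − 202) = 202 + 0.17 × -187 = 170.21 → 170
So the blended color is (175, 156, 170), about #af9caa.

(175, 156, 170)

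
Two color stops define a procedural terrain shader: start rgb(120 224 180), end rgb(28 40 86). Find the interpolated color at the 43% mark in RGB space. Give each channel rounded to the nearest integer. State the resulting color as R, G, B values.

43% corresponds to t = 0.43.
R = 120 + 0.43 × (28 − 120) = 120 + 0.43 × -92 = 80.44 → 80
G = 224 + 0.43 × (40 − 224) = 224 + 0.43 × -184 = 144.88 → 145
B = 180 + 0.43 × (86 − 180) = 180 + 0.43 × -94 = 139.58 → 140

(80, 145, 140)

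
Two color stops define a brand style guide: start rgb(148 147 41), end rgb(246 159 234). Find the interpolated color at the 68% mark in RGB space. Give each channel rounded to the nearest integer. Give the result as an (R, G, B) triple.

68% corresponds to t = 0.68.
R = 148 + 0.68 × (246 − 148) = 148 + 0.68 × 98 = 214.64 → 215
G = 147 + 0.68 × (159 − 147) = 147 + 0.68 × 12 = 155.16 → 155
B = 41 + 0.68 × (234 − 41) = 41 + 0.68 × 193 = 172.24 → 172

(215, 155, 172)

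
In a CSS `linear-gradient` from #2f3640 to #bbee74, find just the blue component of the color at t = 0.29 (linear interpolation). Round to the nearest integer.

79

B₁ = 64 (from #2f3640), B₂ = 116 (from #bbee74).
B = 64 + 0.29 × (116 − 64) = 79.08 → 79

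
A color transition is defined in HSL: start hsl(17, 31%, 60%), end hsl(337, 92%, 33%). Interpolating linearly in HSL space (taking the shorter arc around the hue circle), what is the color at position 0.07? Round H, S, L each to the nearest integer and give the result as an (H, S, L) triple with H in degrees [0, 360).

(14, 35, 58)

Hue: 337 − 17 = 320°, but |320| > 180 so the shorter arc goes the other way: Δh = 320 − 360 = -40°.
H = 17 + 0.07 × (-40) = 14.2 → 14°
S = 31 + 0.07 × (92 − 31) = 35.27 → 35%
L = 60 + 0.07 × (33 − 60) = 58.11 → 58%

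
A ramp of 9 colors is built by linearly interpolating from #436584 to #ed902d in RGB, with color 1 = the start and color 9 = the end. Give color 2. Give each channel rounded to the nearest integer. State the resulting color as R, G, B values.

(88, 106, 121)

With 9 swatches and endpoints inclusive, swatch 2 sits at t = (2 − 1)/(9 − 1) = 1/8 ≈ 0.125.
#436584 → (67, 101, 132); #ed902d → (237, 144, 45).
R = 67 + 0.125 × (237 − 67) = 88.25 → 88
G = 101 + 0.125 × (144 − 101) = 106.375 → 106
B = 132 + 0.125 × (45 − 132) = 121.125 → 121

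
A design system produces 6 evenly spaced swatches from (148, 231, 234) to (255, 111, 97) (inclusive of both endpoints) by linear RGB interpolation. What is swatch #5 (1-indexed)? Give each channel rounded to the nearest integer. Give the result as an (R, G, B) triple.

With 6 swatches and endpoints inclusive, swatch 5 sits at t = (5 − 1)/(6 − 1) = 4/5 ≈ 0.8.
R = 148 + 0.8 × (255 − 148) = 233.6 → 234
G = 231 + 0.8 × (111 − 231) = 135 → 135
B = 234 + 0.8 × (97 − 234) = 124.4 → 124

(234, 135, 124)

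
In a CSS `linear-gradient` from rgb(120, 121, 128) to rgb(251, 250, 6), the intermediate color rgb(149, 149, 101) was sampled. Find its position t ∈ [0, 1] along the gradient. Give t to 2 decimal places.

0.22

Invert the lerp on the R channel (largest span, 131): t = (149 − 120) / (251 − 120) = 29/131 = 0.22137.
Check on G: (149 − 121)/(250 − 121) = 0.2171 ✓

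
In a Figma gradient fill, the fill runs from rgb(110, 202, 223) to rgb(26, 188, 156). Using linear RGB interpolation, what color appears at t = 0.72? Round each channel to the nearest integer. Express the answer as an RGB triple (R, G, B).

(50, 192, 175)

R = 110 + 0.72 × (26 − 110) = 110 + 0.72 × -84 = 49.52 → 50
G = 202 + 0.72 × (188 − 202) = 202 + 0.72 × -14 = 191.92 → 192
B = 223 + 0.72 × (156 − 223) = 223 + 0.72 × -67 = 174.76 → 175
So the blended color is (50, 192, 175), about #32c0af.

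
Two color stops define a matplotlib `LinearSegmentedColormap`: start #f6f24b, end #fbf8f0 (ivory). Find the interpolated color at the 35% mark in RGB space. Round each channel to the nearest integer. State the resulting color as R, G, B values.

#f6f24b → (246, 242, 75); #fbf8f0 → (251, 248, 240).
35% corresponds to t = 0.35.
R = 246 + 0.35 × (251 − 246) = 246 + 0.35 × 5 = 247.75 → 248
G = 242 + 0.35 × (248 − 242) = 242 + 0.35 × 6 = 244.1 → 244
B = 75 + 0.35 × (240 − 75) = 75 + 0.35 × 165 = 132.75 → 133

(248, 244, 133)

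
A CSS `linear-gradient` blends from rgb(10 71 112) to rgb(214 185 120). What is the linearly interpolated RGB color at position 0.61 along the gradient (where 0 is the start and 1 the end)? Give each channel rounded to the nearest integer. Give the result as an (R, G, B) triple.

(134, 141, 117)

R = 10 + 0.61 × (214 − 10) = 10 + 0.61 × 204 = 134.44 → 134
G = 71 + 0.61 × (185 − 71) = 71 + 0.61 × 114 = 140.54 → 141
B = 112 + 0.61 × (120 − 112) = 112 + 0.61 × 8 = 116.88 → 117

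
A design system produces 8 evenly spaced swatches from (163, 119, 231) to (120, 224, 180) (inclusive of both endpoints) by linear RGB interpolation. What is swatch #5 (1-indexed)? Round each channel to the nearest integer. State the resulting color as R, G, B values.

With 8 swatches and endpoints inclusive, swatch 5 sits at t = (5 − 1)/(8 − 1) = 4/7 ≈ 0.5714.
R = 163 + 0.5714 × (120 − 163) = 138.43 → 138
G = 119 + 0.5714 × (224 − 119) = 178.997 → 179
B = 231 + 0.5714 × (180 − 231) = 201.859 → 202

(138, 179, 202)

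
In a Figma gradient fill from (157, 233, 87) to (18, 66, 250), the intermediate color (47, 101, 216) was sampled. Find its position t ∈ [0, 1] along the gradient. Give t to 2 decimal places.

0.79

Invert the lerp on the G channel (largest span, 167): t = (101 − 233) / (66 − 233) = -132/-167 = 0.79042.
Check on R: (47 − 157)/(18 − 157) = 0.7914 ✓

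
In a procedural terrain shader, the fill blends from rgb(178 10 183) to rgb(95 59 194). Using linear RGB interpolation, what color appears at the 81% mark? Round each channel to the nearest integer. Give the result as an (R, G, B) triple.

(111, 50, 192)

81% corresponds to t = 0.81.
R = 178 + 0.81 × (95 − 178) = 178 + 0.81 × -83 = 110.77 → 111
G = 10 + 0.81 × (59 − 10) = 10 + 0.81 × 49 = 49.69 → 50
B = 183 + 0.81 × (194 − 183) = 183 + 0.81 × 11 = 191.91 → 192
So the blended color is (111, 50, 192), about #6f32c0.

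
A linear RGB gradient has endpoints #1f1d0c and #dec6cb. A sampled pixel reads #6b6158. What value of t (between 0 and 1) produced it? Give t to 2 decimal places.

Invert the lerp on the R channel (largest span, 191): t = (107 − 31) / (222 − 31) = 76/191 = 0.39791.
Check on G: (97 − 29)/(198 − 29) = 0.4024 ✓

0.40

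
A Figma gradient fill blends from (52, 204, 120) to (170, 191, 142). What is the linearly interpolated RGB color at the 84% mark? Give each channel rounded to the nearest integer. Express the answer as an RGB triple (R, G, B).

(151, 193, 138)

84% corresponds to t = 0.84.
R = 52 + 0.84 × (170 − 52) = 52 + 0.84 × 118 = 151.12 → 151
G = 204 + 0.84 × (191 − 204) = 204 + 0.84 × -13 = 193.08 → 193
B = 120 + 0.84 × (142 − 120) = 120 + 0.84 × 22 = 138.48 → 138
So the blended color is (151, 193, 138), about #97c18a.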